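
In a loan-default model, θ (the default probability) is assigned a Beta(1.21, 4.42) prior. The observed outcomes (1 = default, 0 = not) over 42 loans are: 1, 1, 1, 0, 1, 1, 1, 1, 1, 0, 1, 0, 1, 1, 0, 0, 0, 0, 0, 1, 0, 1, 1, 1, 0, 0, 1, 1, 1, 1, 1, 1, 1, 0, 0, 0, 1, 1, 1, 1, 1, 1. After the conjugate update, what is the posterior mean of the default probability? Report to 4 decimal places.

The Beta prior is conjugate to a Binomial/Bernoulli likelihood; the update adds successes to α and failures to β.
Posterior: Beta(α+k, β+n−k) = Beta(1.21+28, 4.42+14) = Beta(29.21, 18.42).
Posterior mean = α/(α+β) = 29.21/47.63 = 0.6133.

0.6133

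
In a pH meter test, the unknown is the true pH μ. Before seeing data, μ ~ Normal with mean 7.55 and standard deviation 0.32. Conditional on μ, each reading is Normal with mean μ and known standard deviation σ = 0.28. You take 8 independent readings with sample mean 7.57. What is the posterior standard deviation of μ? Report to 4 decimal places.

0.0946

For Normal data with known variance σ², a Normal(μ₀, σ₀²) prior on μ is conjugate. Posterior precision = 1/σ₀² + n/σ²; posterior mean is the precision-weighted average of μ₀ and x̄.
σ₀² = 0.32² = 0.1024, σ² = 0.28² = 0.0784; σ² + n·σ₀² = 0.0784 + 8·0.1024 = 0.8976.
Posterior precision = 1/σ₀² + n/σ² = 1/0.1024 + 8/0.0784 = (σ² + n·σ₀²)/(σ₀²σ²) = 0.8976/(0.1024·0.0784); posterior variance σₙ² = σ₀²σ²/(σ² + n·σ₀²) = 0.1024·0.0784/0.8976 = 0.008944.
Posterior SD = √σₙ² = √(0.1024·0.0784/0.8976) = 0.0946.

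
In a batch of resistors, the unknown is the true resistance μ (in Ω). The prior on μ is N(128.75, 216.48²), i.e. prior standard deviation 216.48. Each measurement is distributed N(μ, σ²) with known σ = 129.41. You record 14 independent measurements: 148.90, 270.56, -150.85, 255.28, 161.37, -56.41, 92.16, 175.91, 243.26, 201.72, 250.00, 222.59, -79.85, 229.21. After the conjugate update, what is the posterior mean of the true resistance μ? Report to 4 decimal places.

For Normal data with known variance σ², a Normal(μ₀, σ₀²) prior on μ is conjugate. Posterior precision = 1/σ₀² + n/σ²; posterior mean is the precision-weighted average of μ₀ and x̄.
Σxᵢ = 148.90 + 270.56 + (-150.85) + 255.28 + 161.37 + (-56.41) + 92.16 + 175.91 + 243.26 + 201.72 + 250.00 + 222.59 + (-79.85) + 229.21 = 1963.85, so n·x̄ = 1963.85.
σ₀² = 216.48² = 46863.5904, σ² = 129.41² = 16746.9481; σ² + n·σ₀² = 16746.9481 + 14·46863.5904 = 672837.2137.
Posterior mean = (μ₀/σ₀² + n·x̄/σ²)/(1/σ₀² + n/σ²) = (σ²·μ₀ + σ₀²·n·x̄)/(σ² + n·σ₀²) = (16746.9481·128.75 + 46863.5904·1963.85)/672837.2137 = 94189231.574915/672837.2137 = 139.9881.

139.9881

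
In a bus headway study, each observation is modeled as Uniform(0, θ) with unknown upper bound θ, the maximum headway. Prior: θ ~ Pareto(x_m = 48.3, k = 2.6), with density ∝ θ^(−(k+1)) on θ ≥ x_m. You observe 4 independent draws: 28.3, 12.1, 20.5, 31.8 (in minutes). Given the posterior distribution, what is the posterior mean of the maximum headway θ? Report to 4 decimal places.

56.9250

A Pareto(scale x_m, shape k) prior on the upper bound θ of Uniform(0, θ) is conjugate: posterior is Pareto(max(x_m, max xᵢ), k + n).
Sample maximum = 31.8; prior scale x_m = 48.3 → posterior scale = max = 48.3.
Posterior shape = 2.6 + 4 = 6.6.
E[θ|data] = k·x_m/(k−1) = 6.6·48.3/5.6 = 56.9250.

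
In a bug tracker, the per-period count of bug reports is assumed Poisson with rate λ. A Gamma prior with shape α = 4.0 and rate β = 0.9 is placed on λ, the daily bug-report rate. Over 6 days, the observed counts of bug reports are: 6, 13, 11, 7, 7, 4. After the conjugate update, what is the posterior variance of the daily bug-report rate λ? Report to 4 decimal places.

With a Gamma(shape α, rate β) prior, the Poisson likelihood is conjugate: the posterior is Gamma(α + ΣXᵢ, β + n).
Sum of counts S = 48 over n = 6 days.
Posterior: Gamma(α+S, β+n) = Gamma(4.0+48, 0.9+6) = Gamma(52.0, 6.9).
Var = α/β² = 52.0/6.9² = 1.0922.

1.0922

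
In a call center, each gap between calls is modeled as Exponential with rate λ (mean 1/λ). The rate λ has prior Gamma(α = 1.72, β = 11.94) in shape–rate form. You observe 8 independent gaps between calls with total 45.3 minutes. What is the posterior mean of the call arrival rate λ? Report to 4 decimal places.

With a Gamma(shape α, rate β) prior on the exponential rate λ, the posterior after n observations with total T = Σxᵢ is Gamma(α+n, β+T).
Posterior: Gamma(1.72+8, 11.94+45.3) = Gamma(9.72, 57.24).
Posterior mean of λ = α/β = 9.72/57.24 = 0.1698.

0.1698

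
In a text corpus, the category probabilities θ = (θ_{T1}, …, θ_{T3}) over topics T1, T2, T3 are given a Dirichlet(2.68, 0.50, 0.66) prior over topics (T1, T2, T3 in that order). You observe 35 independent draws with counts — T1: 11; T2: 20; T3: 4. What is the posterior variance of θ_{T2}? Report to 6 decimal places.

0.006256

The Dirichlet prior is conjugate to the Multinomial likelihood: each posterior αⱼ = prior αⱼ + observed count nⱼ.
Posterior concentration: (13.68, 20.50, 4.66), total = 38.84.
Var[θ_j] = α_j(Σα−α_j)/((Σα)²(Σα+1)) = 20.50·18.34/(38.84²·39.84) = 0.006256.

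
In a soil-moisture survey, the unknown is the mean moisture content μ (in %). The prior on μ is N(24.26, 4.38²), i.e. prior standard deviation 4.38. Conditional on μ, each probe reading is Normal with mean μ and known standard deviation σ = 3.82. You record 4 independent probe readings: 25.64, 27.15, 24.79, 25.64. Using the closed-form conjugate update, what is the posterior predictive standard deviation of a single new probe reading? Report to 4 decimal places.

4.2021

For Normal data with known variance σ², a Normal(μ₀, σ₀²) prior on μ is conjugate. Posterior precision = 1/σ₀² + n/σ²; posterior mean is the precision-weighted average of μ₀ and x̄.
σ₀² = 4.38² = 19.1844, σ² = 3.82² = 14.5924; σ² + n·σ₀² = 14.5924 + 4·19.1844 = 91.33.
Posterior precision = 1/σ₀² + n/σ² = 1/19.1844 + 4/14.5924 = (σ² + n·σ₀²)/(σ₀²σ²) = 91.33/(19.1844·14.5924); posterior variance σₙ² = σ₀²σ²/(σ² + n·σ₀²) = 19.1844·14.5924/91.33 = 3.065219.
Predictive variance for one new observation = σₙ² + σ² = 19.1844·14.5924/91.33 + 14.5924 = σ²·(σ₀² + 91.33)/91.33 = 14.5924·110.5144/91.33 = 17.657619; SD = √(14.5924·110.5144/91.33) = 4.2021.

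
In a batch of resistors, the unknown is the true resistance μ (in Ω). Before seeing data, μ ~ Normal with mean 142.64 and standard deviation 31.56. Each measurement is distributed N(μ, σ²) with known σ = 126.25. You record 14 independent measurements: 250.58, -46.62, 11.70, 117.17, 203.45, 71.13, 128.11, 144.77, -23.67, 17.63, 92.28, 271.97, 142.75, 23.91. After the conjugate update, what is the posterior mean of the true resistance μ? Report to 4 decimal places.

For Normal data with known variance σ², a Normal(μ₀, σ₀²) prior on μ is conjugate. Posterior precision = 1/σ₀² + n/σ²; posterior mean is the precision-weighted average of μ₀ and x̄.
Σxᵢ = 250.58 + (-46.62) + 11.70 + 117.17 + 203.45 + 71.13 + 128.11 + 144.77 + (-23.67) + 17.63 + 92.28 + 271.97 + 142.75 + 23.91 = 1405.16, so n·x̄ = 1405.16.
σ₀² = 31.56² = 996.0336, σ² = 126.25² = 15939.0625; σ² + n·σ₀² = 15939.0625 + 14·996.0336 = 29883.5329.
Posterior mean = (μ₀/σ₀² + n·x̄/σ²)/(1/σ₀² + n/σ²) = (σ²·μ₀ + σ₀²·n·x̄)/(σ² + n·σ₀²) = (15939.0625·142.64 + 996.0336·1405.16)/29883.5329 = 3673134.448376/29883.5329 = 122.9150.

122.9150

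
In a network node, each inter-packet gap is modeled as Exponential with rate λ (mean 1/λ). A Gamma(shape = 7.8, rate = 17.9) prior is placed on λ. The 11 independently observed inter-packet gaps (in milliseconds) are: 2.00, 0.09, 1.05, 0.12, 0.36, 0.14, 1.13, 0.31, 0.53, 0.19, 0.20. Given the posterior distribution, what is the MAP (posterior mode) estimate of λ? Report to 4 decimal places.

With a Gamma(shape α, rate β) prior on the exponential rate λ, the posterior after n observations with total T = Σxᵢ is Gamma(α+n, β+T).
Sum of observations T = 6.12 milliseconds; n = 11.
Posterior: Gamma(7.8+11, 17.9+6.12) = Gamma(18.8, 24.02).
Mode = (α−1)/β = 0.7410.

0.7410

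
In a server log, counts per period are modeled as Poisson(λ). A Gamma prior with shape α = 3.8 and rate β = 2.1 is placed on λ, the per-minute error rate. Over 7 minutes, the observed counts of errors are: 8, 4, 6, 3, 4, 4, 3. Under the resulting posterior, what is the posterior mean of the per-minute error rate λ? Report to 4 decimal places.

3.9341

With a Gamma(shape α, rate β) prior, the Poisson likelihood is conjugate: the posterior is Gamma(α + ΣXᵢ, β + n).
Sum of counts S = 32 over n = 7 minutes.
Posterior: Gamma(α+S, β+n) = Gamma(3.8+32, 2.1+7) = Gamma(35.8, 9.1).
Posterior mean = α/β = 35.8/9.1 = 3.9341.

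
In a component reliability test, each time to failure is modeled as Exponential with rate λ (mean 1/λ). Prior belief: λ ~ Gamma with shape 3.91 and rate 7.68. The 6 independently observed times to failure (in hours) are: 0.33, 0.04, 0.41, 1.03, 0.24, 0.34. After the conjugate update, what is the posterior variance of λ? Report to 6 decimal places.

With a Gamma(shape α, rate β) prior on the exponential rate λ, the posterior after n observations with total T = Σxᵢ is Gamma(α+n, β+T).
Sum of observations T = 2.39 hours; n = 6.
Posterior: Gamma(3.91+6, 7.68+2.39) = Gamma(9.91, 10.07).
Var = α/β² = 0.097727.

0.097727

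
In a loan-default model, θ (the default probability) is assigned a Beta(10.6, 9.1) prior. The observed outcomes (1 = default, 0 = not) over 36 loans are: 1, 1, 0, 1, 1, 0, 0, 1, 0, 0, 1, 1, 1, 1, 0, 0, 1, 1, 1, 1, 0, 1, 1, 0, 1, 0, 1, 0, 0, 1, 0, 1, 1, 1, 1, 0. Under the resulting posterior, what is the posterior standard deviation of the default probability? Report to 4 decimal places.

0.0654

The Beta prior is conjugate to a Binomial/Bernoulli likelihood; the update adds successes to α and failures to β.
Posterior: Beta(α+k, β+n−k) = Beta(10.6+22, 9.1+14) = Beta(32.6, 23.1).
Var = αβ/((α+β)²(α+β+1)) = 32.6·23.1/(55.7²·56.7) = 0.00428091; SD = √0.00428091 = 0.0654.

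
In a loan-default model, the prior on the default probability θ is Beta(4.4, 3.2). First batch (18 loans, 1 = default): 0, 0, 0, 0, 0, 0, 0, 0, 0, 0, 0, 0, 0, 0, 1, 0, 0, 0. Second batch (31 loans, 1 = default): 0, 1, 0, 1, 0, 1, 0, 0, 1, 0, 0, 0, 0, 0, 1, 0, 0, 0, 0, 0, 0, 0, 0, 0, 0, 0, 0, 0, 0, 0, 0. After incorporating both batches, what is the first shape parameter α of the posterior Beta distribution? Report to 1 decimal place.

10.4

The Beta prior is conjugate to a Binomial/Bernoulli likelihood; the update adds successes to α and failures to β.
After batch 1: Beta(4.4+1, 3.2+17) = Beta(5.4, 20.2).
After batch 2: Beta(5.4+5, 20.2+26) = Beta(10.4, 46.2).
Posterior α = 10.4.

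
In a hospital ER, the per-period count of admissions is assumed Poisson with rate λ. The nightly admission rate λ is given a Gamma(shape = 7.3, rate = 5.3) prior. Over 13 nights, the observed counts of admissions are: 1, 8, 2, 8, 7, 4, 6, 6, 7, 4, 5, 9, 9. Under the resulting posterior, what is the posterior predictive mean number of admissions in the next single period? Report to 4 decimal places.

4.5519

With a Gamma(shape α, rate β) prior, the Poisson likelihood is conjugate: the posterior is Gamma(α + ΣXᵢ, β + n).
Sum of counts S = 76 over n = 13 nights.
Posterior: Gamma(α+S, β+n) = Gamma(7.3+76, 5.3+13) = Gamma(83.3, 18.3).
The predictive distribution for one future period is NegBinom with mean α/β = 4.5519.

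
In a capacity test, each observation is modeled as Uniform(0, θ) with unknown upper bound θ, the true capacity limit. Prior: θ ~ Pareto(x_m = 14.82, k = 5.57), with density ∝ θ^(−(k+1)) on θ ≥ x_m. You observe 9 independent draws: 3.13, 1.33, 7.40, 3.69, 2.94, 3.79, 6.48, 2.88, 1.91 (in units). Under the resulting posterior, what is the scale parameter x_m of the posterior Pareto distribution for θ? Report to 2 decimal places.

14.82

A Pareto(scale x_m, shape k) prior on the upper bound θ of Uniform(0, θ) is conjugate: posterior is Pareto(max(x_m, max xᵢ), k + n).
Sample maximum = 7.40; prior scale x_m = 14.82 → posterior scale = max = 14.82.
Posterior shape = 5.57 + 9 = 14.57.
Posterior scale x_m = 14.82.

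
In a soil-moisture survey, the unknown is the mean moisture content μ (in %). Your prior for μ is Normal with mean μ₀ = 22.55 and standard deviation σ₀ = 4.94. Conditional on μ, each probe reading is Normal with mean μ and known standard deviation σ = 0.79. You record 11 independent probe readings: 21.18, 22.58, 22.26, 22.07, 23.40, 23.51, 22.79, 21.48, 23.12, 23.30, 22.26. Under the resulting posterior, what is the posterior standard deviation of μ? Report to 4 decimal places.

For Normal data with known variance σ², a Normal(μ₀, σ₀²) prior on μ is conjugate. Posterior precision = 1/σ₀² + n/σ²; posterior mean is the precision-weighted average of μ₀ and x̄.
σ₀² = 4.94² = 24.4036, σ² = 0.79² = 0.6241; σ² + n·σ₀² = 0.6241 + 11·24.4036 = 269.0637.
Posterior precision = 1/σ₀² + n/σ² = 1/24.4036 + 11/0.6241 = (σ² + n·σ₀²)/(σ₀²σ²) = 269.0637/(24.4036·0.6241); posterior variance σₙ² = σ₀²σ²/(σ² + n·σ₀²) = 24.4036·0.6241/269.0637 = 0.056605.
Posterior SD = √σₙ² = √(24.4036·0.6241/269.0637) = 0.2379.

0.2379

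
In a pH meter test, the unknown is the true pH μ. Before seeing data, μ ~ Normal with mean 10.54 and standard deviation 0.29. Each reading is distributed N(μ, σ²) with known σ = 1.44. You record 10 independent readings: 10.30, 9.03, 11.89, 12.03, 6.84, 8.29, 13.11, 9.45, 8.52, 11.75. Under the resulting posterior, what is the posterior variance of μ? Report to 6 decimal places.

0.059833

For Normal data with known variance σ², a Normal(μ₀, σ₀²) prior on μ is conjugate. Posterior precision = 1/σ₀² + n/σ²; posterior mean is the precision-weighted average of μ₀ and x̄.
σ₀² = 0.29² = 0.0841, σ² = 1.44² = 2.0736; σ² + n·σ₀² = 2.0736 + 10·0.0841 = 2.9146.
Posterior precision = 1/σ₀² + n/σ² = 1/0.0841 + 10/2.0736 = (σ² + n·σ₀²)/(σ₀²σ²) = 2.9146/(0.0841·2.0736); posterior variance σₙ² = σ₀²σ²/(σ² + n·σ₀²) = 0.0841·2.0736/2.9146 = 0.059833.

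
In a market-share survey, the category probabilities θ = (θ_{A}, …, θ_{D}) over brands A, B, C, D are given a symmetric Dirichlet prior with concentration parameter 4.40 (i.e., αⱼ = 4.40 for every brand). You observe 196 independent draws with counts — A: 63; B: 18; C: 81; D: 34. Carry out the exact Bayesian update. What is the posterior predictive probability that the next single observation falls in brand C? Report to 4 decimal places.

0.3998

The Dirichlet prior is conjugate to the Multinomial likelihood: each posterior αⱼ = prior αⱼ + observed count nⱼ.
Posterior concentration: (67.40, 22.40, 85.40, 38.40), total = 213.60.
P(next = C | data) = α_{C}/Σα = 0.3998.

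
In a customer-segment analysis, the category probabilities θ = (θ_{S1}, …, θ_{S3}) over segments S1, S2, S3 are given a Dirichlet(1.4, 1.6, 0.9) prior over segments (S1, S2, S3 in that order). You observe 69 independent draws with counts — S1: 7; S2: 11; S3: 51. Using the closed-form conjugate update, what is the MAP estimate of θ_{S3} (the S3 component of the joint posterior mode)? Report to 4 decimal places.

0.7282

The Dirichlet prior is conjugate to the Multinomial likelihood: each posterior αⱼ = prior αⱼ + observed count nⱼ.
Posterior concentration: (8.4, 12.6, 51.9), total = 72.9.
Joint mode component: (α_{S3}−1)/(Σα−K) = 50.9/69.9 = 0.7282.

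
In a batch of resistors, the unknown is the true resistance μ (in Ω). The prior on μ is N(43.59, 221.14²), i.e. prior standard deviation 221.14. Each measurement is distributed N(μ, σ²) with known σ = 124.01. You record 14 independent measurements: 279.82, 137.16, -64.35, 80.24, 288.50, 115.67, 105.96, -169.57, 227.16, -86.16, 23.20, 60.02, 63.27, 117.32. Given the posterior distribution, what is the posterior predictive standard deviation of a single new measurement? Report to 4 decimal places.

128.2685

For Normal data with known variance σ², a Normal(μ₀, σ₀²) prior on μ is conjugate. Posterior precision = 1/σ₀² + n/σ²; posterior mean is the precision-weighted average of μ₀ and x̄.
σ₀² = 221.14² = 48902.8996, σ² = 124.01² = 15378.4801; σ² + n·σ₀² = 15378.4801 + 14·48902.8996 = 700019.0745.
Posterior precision = 1/σ₀² + n/σ² = 1/48902.8996 + 14/15378.4801 = (σ² + n·σ₀²)/(σ₀²σ²) = 700019.0745/(48902.8996·15378.4801); posterior variance σₙ² = σ₀²σ²/(σ² + n·σ₀²) = 48902.8996·15378.4801/700019.0745 = 1074.331109.
Predictive variance for one new observation = σₙ² + σ² = 48902.8996·15378.4801/700019.0745 + 15378.4801 = σ²·(σ₀² + 700019.0745)/700019.0745 = 15378.4801·748921.9741/700019.0745 = 16452.811209; SD = √(15378.4801·748921.9741/700019.0745) = 128.2685.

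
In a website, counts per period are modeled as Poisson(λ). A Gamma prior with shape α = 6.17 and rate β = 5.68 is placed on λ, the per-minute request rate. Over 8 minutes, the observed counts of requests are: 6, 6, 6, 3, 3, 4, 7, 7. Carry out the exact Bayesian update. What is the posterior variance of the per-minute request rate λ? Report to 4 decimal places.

With a Gamma(shape α, rate β) prior, the Poisson likelihood is conjugate: the posterior is Gamma(α + ΣXᵢ, β + n).
Sum of counts S = 42 over n = 8 minutes.
Posterior: Gamma(α+S, β+n) = Gamma(6.17+42, 5.68+8) = Gamma(48.17, 13.68).
Var = α/β² = 48.17/13.68² = 0.2574.

0.2574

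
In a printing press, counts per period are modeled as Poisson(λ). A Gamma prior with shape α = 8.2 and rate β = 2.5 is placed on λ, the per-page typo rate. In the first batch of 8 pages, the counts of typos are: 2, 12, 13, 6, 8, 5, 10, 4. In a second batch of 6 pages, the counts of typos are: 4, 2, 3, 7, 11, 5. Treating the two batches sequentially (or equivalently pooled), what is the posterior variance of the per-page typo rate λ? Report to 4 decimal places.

With a Gamma(shape α, rate β) prior, the Poisson likelihood is conjugate: the posterior is Gamma(α + ΣXᵢ, β + n).
Batch 1: sum of counts S = 60 over n = 8 pages.
After batch 1: Gamma(α+S, β+n) = Gamma(8.2+60, 2.5+8) = Gamma(68.2, 10.5).
Batch 2: sum of counts S = 32 over n = 6 pages.
After batch 2: Gamma(α+S, β+n) = Gamma(68.2+32, 10.5+6) = Gamma(100.2, 16.5).
Var = α/β² = 100.2/16.5² = 0.3680.

0.3680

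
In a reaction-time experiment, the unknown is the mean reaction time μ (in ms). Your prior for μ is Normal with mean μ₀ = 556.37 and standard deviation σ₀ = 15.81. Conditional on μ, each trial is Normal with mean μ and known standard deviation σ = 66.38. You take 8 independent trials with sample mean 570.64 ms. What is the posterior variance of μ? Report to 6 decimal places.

171.931113

For Normal data with known variance σ², a Normal(μ₀, σ₀²) prior on μ is conjugate. Posterior precision = 1/σ₀² + n/σ²; posterior mean is the precision-weighted average of μ₀ and x̄.
σ₀² = 15.81² = 249.9561, σ² = 66.38² = 4406.3044; σ² + n·σ₀² = 4406.3044 + 8·249.9561 = 6405.9532.
Posterior precision = 1/σ₀² + n/σ² = 1/249.9561 + 8/4406.3044 = (σ² + n·σ₀²)/(σ₀²σ²) = 6405.9532/(249.9561·4406.3044); posterior variance σₙ² = σ₀²σ²/(σ² + n·σ₀²) = 249.9561·4406.3044/6405.9532 = 171.931113.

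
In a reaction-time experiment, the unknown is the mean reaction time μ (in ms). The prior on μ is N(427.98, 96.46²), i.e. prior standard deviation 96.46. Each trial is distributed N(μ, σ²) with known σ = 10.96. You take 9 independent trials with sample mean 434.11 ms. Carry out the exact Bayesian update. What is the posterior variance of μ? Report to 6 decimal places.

For Normal data with known variance σ², a Normal(μ₀, σ₀²) prior on μ is conjugate. Posterior precision = 1/σ₀² + n/σ²; posterior mean is the precision-weighted average of μ₀ and x̄.
σ₀² = 96.46² = 9304.5316, σ² = 10.96² = 120.1216; σ² + n·σ₀² = 120.1216 + 9·9304.5316 = 83860.906.
Posterior precision = 1/σ₀² + n/σ² = 1/9304.5316 + 9/120.1216 = (σ² + n·σ₀²)/(σ₀²σ²) = 83860.906/(9304.5316·120.1216); posterior variance σₙ² = σ₀²σ²/(σ² + n·σ₀²) = 9304.5316·120.1216/83860.906 = 13.327727.

13.327727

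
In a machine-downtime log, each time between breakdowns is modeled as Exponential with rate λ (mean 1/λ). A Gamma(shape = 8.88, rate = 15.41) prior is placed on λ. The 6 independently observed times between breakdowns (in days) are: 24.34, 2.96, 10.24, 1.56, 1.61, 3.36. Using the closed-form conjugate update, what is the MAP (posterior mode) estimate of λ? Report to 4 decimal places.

With a Gamma(shape α, rate β) prior on the exponential rate λ, the posterior after n observations with total T = Σxᵢ is Gamma(α+n, β+T).
Sum of observations T = 44.07 days; n = 6.
Posterior: Gamma(8.88+6, 15.41+44.07) = Gamma(14.88, 59.48).
Mode = (α−1)/β = 0.2334.

0.2334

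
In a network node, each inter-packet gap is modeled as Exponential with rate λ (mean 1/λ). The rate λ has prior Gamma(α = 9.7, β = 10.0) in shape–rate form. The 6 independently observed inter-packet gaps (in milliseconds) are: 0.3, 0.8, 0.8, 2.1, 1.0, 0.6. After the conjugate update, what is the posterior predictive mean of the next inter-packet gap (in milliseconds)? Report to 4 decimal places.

With a Gamma(shape α, rate β) prior on the exponential rate λ, the posterior after n observations with total T = Σxᵢ is Gamma(α+n, β+T).
Sum of observations T = 5.6 milliseconds; n = 6.
Posterior: Gamma(9.7+6, 10.0+5.6) = Gamma(15.7, 15.6).
The predictive distribution for the next observation is Lomax; its mean is β/(α−1) = 15.6/14.7 = 1.0612.

1.0612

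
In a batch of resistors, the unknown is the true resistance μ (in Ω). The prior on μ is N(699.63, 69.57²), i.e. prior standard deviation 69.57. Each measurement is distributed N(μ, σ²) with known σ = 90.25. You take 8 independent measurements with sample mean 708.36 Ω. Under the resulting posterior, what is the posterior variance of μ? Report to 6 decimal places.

841.182728

For Normal data with known variance σ², a Normal(μ₀, σ₀²) prior on μ is conjugate. Posterior precision = 1/σ₀² + n/σ²; posterior mean is the precision-weighted average of μ₀ and x̄.
σ₀² = 69.57² = 4839.9849, σ² = 90.25² = 8145.0625; σ² + n·σ₀² = 8145.0625 + 8·4839.9849 = 46864.9417.
Posterior precision = 1/σ₀² + n/σ² = 1/4839.9849 + 8/8145.0625 = (σ² + n·σ₀²)/(σ₀²σ²) = 46864.9417/(4839.9849·8145.0625); posterior variance σₙ² = σ₀²σ²/(σ² + n·σ₀²) = 4839.9849·8145.0625/46864.9417 = 841.182728.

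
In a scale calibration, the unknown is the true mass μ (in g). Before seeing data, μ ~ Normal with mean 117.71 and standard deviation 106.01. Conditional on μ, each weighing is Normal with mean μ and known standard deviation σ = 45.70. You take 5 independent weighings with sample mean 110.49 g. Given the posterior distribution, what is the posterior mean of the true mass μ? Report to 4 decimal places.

110.7487

For Normal data with known variance σ², a Normal(μ₀, σ₀²) prior on μ is conjugate. Posterior precision = 1/σ₀² + n/σ²; posterior mean is the precision-weighted average of μ₀ and x̄.
n·x̄ = 5·110.49 = 552.45.
σ₀² = 106.01² = 11238.1201, σ² = 45.70² = 2088.49; σ² + n·σ₀² = 2088.49 + 5·11238.1201 = 58279.0905.
Posterior mean = (μ₀/σ₀² + n·x̄/σ²)/(1/σ₀² + n/σ²) = (σ²·μ₀ + σ₀²·n·x̄)/(σ² + n·σ₀²) = (2088.49·117.71 + 11238.1201·552.45)/58279.0905 = 6454335.607145/58279.0905 = 110.7487.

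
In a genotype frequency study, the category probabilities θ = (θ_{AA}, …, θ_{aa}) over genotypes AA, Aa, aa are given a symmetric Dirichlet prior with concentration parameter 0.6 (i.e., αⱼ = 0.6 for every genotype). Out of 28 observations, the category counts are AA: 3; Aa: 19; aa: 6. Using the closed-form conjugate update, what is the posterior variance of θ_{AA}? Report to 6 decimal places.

The Dirichlet prior is conjugate to the Multinomial likelihood: each posterior αⱼ = prior αⱼ + observed count nⱼ.
Posterior concentration: (3.6, 19.6, 6.6), total = 29.8.
Var[θ_j] = α_j(Σα−α_j)/((Σα)²(Σα+1)) = 3.6·26.2/(29.8²·30.8) = 0.003448.

0.003448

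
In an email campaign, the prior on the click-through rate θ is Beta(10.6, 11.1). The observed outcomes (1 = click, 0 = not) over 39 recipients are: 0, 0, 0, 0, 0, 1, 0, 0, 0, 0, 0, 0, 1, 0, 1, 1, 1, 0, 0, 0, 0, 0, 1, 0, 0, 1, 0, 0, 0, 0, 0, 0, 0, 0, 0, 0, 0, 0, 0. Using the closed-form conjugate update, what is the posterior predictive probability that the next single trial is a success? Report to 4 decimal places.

0.2900

The Beta prior is conjugate to a Binomial/Bernoulli likelihood; the update adds successes to α and failures to β.
Posterior: Beta(α+k, β+n−k) = Beta(10.6+7, 11.1+32) = Beta(17.6, 43.1).
For a single future Bernoulli trial, P(success | data) = α/(α+β) = 0.2900.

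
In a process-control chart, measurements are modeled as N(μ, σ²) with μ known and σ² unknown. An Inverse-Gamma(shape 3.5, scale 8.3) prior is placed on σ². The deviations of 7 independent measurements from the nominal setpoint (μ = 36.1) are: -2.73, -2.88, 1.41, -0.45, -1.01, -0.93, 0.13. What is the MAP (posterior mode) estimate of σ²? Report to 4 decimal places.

2.2775

With known mean μ and an Inverse-Gamma(α, β) prior on σ², the Normal likelihood is conjugate: posterior is Inv-Gamma(α + n/2, β + Σ(xᵢ−μ)²/2).
Σ(xᵢ−μ)² = (-2.73)² + (-2.88)² + (1.41)² + (-0.45)² + (-1.01)² + (-0.93)² + (0.13)² = 19.8398.
Posterior: Inv-Gamma(3.5 + 7/2, 8.3 + 19.8398/2) = Inv-Gamma(7.00, 18.21990).
Mode = β/(α+1) = 18.21990/8.00 = 2.2775.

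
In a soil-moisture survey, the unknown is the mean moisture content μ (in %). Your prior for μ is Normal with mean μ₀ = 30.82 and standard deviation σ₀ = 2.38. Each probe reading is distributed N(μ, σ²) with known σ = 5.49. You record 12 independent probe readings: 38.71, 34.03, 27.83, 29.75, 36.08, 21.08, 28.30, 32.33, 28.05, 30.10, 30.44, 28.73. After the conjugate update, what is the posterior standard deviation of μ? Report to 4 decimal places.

1.3191

For Normal data with known variance σ², a Normal(μ₀, σ₀²) prior on μ is conjugate. Posterior precision = 1/σ₀² + n/σ²; posterior mean is the precision-weighted average of μ₀ and x̄.
σ₀² = 2.38² = 5.6644, σ² = 5.49² = 30.1401; σ² + n·σ₀² = 30.1401 + 12·5.6644 = 98.1129.
Posterior precision = 1/σ₀² + n/σ² = 1/5.6644 + 12/30.1401 = (σ² + n·σ₀²)/(σ₀²σ²) = 98.1129/(5.6644·30.1401); posterior variance σₙ² = σ₀²σ²/(σ² + n·σ₀²) = 5.6644·30.1401/98.1129 = 1.740093.
Posterior SD = √σₙ² = √(5.6644·30.1401/98.1129) = 1.3191.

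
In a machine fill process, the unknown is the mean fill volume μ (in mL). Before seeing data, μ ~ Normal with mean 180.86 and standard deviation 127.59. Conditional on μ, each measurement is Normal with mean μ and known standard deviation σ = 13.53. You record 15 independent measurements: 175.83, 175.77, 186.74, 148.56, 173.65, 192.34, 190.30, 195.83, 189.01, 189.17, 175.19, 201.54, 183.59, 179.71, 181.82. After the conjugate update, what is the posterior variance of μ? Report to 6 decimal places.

For Normal data with known variance σ², a Normal(μ₀, σ₀²) prior on μ is conjugate. Posterior precision = 1/σ₀² + n/σ²; posterior mean is the precision-weighted average of μ₀ and x̄.
σ₀² = 127.59² = 16279.2081, σ² = 13.53² = 183.0609; σ² + n·σ₀² = 183.0609 + 15·16279.2081 = 244371.1824.
Posterior precision = 1/σ₀² + n/σ² = 1/16279.2081 + 15/183.0609 = (σ² + n·σ₀²)/(σ₀²σ²) = 244371.1824/(16279.2081·183.0609); posterior variance σₙ² = σ₀²σ²/(σ² + n·σ₀²) = 16279.2081·183.0609/244371.1824 = 12.194918.

12.194918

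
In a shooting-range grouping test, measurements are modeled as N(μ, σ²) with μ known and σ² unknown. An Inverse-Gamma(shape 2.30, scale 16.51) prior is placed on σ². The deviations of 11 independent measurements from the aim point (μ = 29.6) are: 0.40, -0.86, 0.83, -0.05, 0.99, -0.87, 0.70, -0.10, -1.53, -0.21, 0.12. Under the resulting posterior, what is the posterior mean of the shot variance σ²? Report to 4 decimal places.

2.8858

With known mean μ and an Inverse-Gamma(α, β) prior on σ², the Normal likelihood is conjugate: posterior is Inv-Gamma(α + n/2, β + Σ(xᵢ−μ)²/2).
Σ(xᵢ−μ)² = (0.40)² + (-0.86)² + (0.83)² + (-0.05)² + (0.99)² + (-0.87)² + (0.70)² + (-0.10)² + (-1.53)² + (-0.21)² + (0.12)² = 6.2274.
Posterior: Inv-Gamma(2.30 + 11/2, 16.51 + 6.2274/2) = Inv-Gamma(7.80, 19.62370).
E[σ²|data] = β/(α−1) = 19.62370/6.80 = 2.8858.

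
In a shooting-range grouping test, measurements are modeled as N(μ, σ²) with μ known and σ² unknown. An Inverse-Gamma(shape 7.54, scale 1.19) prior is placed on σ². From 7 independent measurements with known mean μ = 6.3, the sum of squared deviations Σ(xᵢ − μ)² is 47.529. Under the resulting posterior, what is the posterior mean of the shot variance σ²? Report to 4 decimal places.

2.4855

With known mean μ and an Inverse-Gamma(α, β) prior on σ², the Normal likelihood is conjugate: posterior is Inv-Gamma(α + n/2, β + Σ(xᵢ−μ)²/2).
Posterior: Inv-Gamma(7.54 + 7/2, 1.19 + 47.529/2) = Inv-Gamma(11.04, 24.9545).
E[σ²|data] = β/(α−1) = 24.9545/10.04 = 2.4855.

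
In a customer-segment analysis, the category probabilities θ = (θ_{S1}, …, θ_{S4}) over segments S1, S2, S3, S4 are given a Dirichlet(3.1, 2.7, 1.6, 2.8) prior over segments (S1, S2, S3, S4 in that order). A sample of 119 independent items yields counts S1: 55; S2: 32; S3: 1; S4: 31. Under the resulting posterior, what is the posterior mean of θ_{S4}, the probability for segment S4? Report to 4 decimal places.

The Dirichlet prior is conjugate to the Multinomial likelihood: each posterior αⱼ = prior αⱼ + observed count nⱼ.
Posterior concentration: (58.1, 34.7, 2.6, 33.8), total = 129.2.
E[θ_{S4}|data] = α_{S4}/Σα = 33.8/129.2 = 0.2616.

0.2616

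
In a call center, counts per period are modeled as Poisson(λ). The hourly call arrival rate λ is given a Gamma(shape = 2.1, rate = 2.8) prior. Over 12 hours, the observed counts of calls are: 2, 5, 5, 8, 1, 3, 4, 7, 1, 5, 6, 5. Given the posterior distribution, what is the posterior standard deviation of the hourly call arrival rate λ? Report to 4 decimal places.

With a Gamma(shape α, rate β) prior, the Poisson likelihood is conjugate: the posterior is Gamma(α + ΣXᵢ, β + n).
Sum of counts S = 52 over n = 12 hours.
Posterior: Gamma(α+S, β+n) = Gamma(2.1+52, 2.8+12) = Gamma(54.1, 14.8).
SD = √α/β = √54.1/14.8 = 0.4970.

0.4970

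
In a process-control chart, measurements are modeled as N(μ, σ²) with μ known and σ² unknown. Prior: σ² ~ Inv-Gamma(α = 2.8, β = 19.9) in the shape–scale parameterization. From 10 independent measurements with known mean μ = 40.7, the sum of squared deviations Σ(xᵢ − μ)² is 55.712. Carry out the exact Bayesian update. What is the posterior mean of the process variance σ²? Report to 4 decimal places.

7.0229

With known mean μ and an Inverse-Gamma(α, β) prior on σ², the Normal likelihood is conjugate: posterior is Inv-Gamma(α + n/2, β + Σ(xᵢ−μ)²/2).
Posterior: Inv-Gamma(2.8 + 10/2, 19.9 + 55.712/2) = Inv-Gamma(7.80, 47.7560).
E[σ²|data] = β/(α−1) = 47.7560/6.80 = 7.0229.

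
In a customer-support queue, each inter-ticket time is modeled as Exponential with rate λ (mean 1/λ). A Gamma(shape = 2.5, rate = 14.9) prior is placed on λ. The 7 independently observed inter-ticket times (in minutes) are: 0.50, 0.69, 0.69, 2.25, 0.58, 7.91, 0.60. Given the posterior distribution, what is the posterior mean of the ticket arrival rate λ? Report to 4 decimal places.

0.3378

With a Gamma(shape α, rate β) prior on the exponential rate λ, the posterior after n observations with total T = Σxᵢ is Gamma(α+n, β+T).
Sum of observations T = 13.22 minutes; n = 7.
Posterior: Gamma(2.5+7, 14.9+13.22) = Gamma(9.5, 28.12).
Posterior mean of λ = α/β = 9.5/28.12 = 0.3378.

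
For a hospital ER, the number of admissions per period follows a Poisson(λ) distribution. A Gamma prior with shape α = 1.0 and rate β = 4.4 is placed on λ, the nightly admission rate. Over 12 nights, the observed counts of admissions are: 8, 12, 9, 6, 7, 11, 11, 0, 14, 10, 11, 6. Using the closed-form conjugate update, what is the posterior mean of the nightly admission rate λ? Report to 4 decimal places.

6.4634

With a Gamma(shape α, rate β) prior, the Poisson likelihood is conjugate: the posterior is Gamma(α + ΣXᵢ, β + n).
Sum of counts S = 105 over n = 12 nights.
Posterior: Gamma(α+S, β+n) = Gamma(1.0+105, 4.4+12) = Gamma(106.0, 16.4).
Posterior mean = α/β = 106.0/16.4 = 6.4634.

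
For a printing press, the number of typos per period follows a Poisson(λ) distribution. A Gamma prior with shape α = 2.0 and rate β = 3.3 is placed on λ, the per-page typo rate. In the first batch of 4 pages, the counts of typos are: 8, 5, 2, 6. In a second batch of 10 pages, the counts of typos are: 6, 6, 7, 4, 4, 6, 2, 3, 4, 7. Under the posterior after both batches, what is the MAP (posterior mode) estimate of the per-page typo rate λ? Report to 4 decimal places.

4.1040

With a Gamma(shape α, rate β) prior, the Poisson likelihood is conjugate: the posterior is Gamma(α + ΣXᵢ, β + n).
Batch 1: sum of counts S = 21 over n = 4 pages.
After batch 1: Gamma(α+S, β+n) = Gamma(2.0+21, 3.3+4) = Gamma(23.0, 7.3).
Batch 2: sum of counts S = 49 over n = 10 pages.
After batch 2: Gamma(α+S, β+n) = Gamma(23.0+49, 7.3+10) = Gamma(72.0, 17.3).
Mode of Gamma(α,β) for α≥1 is (α−1)/β = 71.0/17.3 = 4.1040.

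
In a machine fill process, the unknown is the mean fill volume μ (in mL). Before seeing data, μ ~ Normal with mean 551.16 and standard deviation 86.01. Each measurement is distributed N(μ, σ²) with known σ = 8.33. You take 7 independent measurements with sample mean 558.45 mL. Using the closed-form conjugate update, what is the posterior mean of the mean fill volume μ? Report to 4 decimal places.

For Normal data with known variance σ², a Normal(μ₀, σ₀²) prior on μ is conjugate. Posterior precision = 1/σ₀² + n/σ²; posterior mean is the precision-weighted average of μ₀ and x̄.
n·x̄ = 7·558.45 = 3909.15.
σ₀² = 86.01² = 7397.7201, σ² = 8.33² = 69.3889; σ² + n·σ₀² = 69.3889 + 7·7397.7201 = 51853.4296.
Posterior mean = (μ₀/σ₀² + n·x̄/σ²)/(1/σ₀² + n/σ²) = (σ²·μ₀ + σ₀²·n·x̄)/(σ² + n·σ₀²) = (69.3889·551.16 + 7397.7201·3909.15)/51853.4296 = 28957041.915039/51853.4296 = 558.4402.

558.4402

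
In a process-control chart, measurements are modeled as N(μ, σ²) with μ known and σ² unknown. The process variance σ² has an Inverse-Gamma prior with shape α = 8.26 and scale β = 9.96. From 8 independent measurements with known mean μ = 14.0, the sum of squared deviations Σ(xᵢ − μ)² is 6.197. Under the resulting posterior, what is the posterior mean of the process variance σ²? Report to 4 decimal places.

With known mean μ and an Inverse-Gamma(α, β) prior on σ², the Normal likelihood is conjugate: posterior is Inv-Gamma(α + n/2, β + Σ(xᵢ−μ)²/2).
Posterior: Inv-Gamma(8.26 + 8/2, 9.96 + 6.197/2) = Inv-Gamma(12.26, 13.0585).
E[σ²|data] = β/(α−1) = 13.0585/11.26 = 1.1597.

1.1597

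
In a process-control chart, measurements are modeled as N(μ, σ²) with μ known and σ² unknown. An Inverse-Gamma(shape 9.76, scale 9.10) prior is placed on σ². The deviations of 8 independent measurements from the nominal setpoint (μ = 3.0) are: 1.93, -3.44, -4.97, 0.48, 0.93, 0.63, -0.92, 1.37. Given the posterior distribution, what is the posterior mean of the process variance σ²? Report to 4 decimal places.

2.4559

With known mean μ and an Inverse-Gamma(α, β) prior on σ², the Normal likelihood is conjugate: posterior is Inv-Gamma(α + n/2, β + Σ(xᵢ−μ)²/2).
Σ(xᵢ−μ)² = (1.93)² + (-3.44)² + (-4.97)² + (0.48)² + (0.93)² + (0.63)² + (-0.92)² + (1.37)² = 44.4749.
Posterior: Inv-Gamma(9.76 + 8/2, 9.10 + 44.4749/2) = Inv-Gamma(13.76, 31.33745).
E[σ²|data] = β/(α−1) = 31.33745/12.76 = 2.4559.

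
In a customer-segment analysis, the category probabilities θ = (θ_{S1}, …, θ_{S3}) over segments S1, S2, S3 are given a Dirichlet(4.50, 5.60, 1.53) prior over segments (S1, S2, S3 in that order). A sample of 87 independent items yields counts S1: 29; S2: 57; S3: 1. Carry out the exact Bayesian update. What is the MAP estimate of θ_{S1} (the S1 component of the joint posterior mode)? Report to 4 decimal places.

The Dirichlet prior is conjugate to the Multinomial likelihood: each posterior αⱼ = prior αⱼ + observed count nⱼ.
Posterior concentration: (33.50, 62.60, 2.53), total = 98.63.
Joint mode component: (α_{S1}−1)/(Σα−K) = 32.50/95.63 = 0.3399.

0.3399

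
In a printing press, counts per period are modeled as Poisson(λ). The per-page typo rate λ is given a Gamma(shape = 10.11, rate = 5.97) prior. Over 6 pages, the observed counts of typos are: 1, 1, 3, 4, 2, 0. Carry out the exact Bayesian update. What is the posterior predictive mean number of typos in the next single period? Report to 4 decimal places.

With a Gamma(shape α, rate β) prior, the Poisson likelihood is conjugate: the posterior is Gamma(α + ΣXᵢ, β + n).
Sum of counts S = 11 over n = 6 pages.
Posterior: Gamma(α+S, β+n) = Gamma(10.11+11, 5.97+6) = Gamma(21.11, 11.97).
The predictive distribution for one future period is NegBinom with mean α/β = 1.7636.

1.7636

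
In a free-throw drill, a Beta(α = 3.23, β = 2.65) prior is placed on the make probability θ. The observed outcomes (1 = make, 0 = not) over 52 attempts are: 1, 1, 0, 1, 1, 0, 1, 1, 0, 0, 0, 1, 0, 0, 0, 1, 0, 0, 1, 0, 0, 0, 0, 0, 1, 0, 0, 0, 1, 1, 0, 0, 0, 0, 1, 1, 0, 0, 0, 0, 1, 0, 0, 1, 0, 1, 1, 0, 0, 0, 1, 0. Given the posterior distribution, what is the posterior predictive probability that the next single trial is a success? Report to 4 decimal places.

0.3841

The Beta prior is conjugate to a Binomial/Bernoulli likelihood; the update adds successes to α and failures to β.
Posterior: Beta(α+k, β+n−k) = Beta(3.23+19, 2.65+33) = Beta(22.23, 35.65).
For a single future Bernoulli trial, P(success | data) = α/(α+β) = 0.3841.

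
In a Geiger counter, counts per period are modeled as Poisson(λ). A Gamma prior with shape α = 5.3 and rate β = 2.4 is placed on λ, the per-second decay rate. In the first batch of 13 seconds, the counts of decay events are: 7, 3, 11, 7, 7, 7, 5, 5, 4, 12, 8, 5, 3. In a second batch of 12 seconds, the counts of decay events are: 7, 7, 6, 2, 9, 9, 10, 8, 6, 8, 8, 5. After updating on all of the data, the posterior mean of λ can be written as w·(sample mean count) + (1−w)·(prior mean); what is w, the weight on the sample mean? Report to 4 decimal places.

With a Gamma(shape α, rate β) prior, the Poisson likelihood is conjugate: the posterior is Gamma(α + ΣXᵢ, β + n).
Total number of seconds: n = 13 + 12 = 25.
Posterior mean = (α₀+S)/(β₀+n) = [n/(β₀+n)]·(S/n) + [β₀/(β₀+n)]·(α₀/β₀), so only n and β₀ enter the weight.
Weight on data w = n/(β₀+n) = 25/(2.4+25) = 25/27.4 = 0.9124.

0.9124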